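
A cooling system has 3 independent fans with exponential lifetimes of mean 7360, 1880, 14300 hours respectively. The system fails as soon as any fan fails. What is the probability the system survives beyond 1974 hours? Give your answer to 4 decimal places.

The first failure time is exponential with rate Σλ_i = 1/7360 + 1/1880 + 1/14300 = 0.000737715 per hour.
P(min > 1974) = e^(−0.000737715·1974) = e^(−1.4562) ≈ 0.2331.

0.2331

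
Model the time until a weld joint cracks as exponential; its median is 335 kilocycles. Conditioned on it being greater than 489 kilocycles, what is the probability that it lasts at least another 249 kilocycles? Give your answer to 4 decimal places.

For an exponential, median = ln(2)/λ, so λ = ln 2 / 335 = 0.0020691 per kilocycle.
P(X > s+t | X > s) = e^(−λ(s+t))/e^(−λs) = e^(−λt), independent of s = 489.
P(X > 249) = e^(−0.5152) ≈ 0.5974.

0.5974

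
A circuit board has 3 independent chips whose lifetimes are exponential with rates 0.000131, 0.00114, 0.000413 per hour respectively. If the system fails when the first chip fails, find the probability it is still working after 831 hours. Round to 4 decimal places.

The time to first failure is exponential with rate Σλ = 0.000131 + 0.00114 + 0.000413 = 0.001684.
P(min > 831) = e^(−0.001684·831) = e^(−1.3994) ≈ 0.2467.

0.2467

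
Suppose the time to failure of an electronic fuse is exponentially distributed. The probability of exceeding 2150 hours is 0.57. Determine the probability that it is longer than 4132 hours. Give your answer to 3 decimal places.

0.339

e^(−λ·2150) = 0.57 ⇒ λ = −ln(0.57)/2150 = 0.000261451.
P(X > 4132) = e^(−0.000261451·4132) = e^(−1.0803) ≈ 0.339.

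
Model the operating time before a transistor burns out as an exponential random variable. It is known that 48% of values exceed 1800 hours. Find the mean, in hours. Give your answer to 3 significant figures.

e^(−λ·1800) = 0.48 ⇒ λ = −ln(0.48)/1800 = 0.000407761.
Mean = 1/λ = 2452.42 hours.

2450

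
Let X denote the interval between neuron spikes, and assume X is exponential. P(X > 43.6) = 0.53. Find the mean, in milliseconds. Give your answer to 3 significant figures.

68.7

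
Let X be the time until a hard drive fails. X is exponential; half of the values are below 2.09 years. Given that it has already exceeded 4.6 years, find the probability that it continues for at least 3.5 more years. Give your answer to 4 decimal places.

0.3132

For an exponential, median = ln(2)/λ, so λ = ln 2 / 2.09 = 0.331649 per year.
The exponential is memoryless, so the remaining time is again Exp(λ): the condition X > 4.6 is irrelevant.
P(X > 3.5) = e^(−1.1608) ≈ 0.3132.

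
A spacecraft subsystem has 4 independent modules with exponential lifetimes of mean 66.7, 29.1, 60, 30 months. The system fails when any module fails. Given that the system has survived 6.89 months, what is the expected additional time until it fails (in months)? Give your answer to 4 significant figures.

First-failure rate Σλ = 1/66.7 + 1/29.1 + 1/60 + 1/30 = 0.0993568.
By memorylessness the expected residual is 1/Σλ = 10.0647 months, regardless of the 6.89 already elapsed.

10.06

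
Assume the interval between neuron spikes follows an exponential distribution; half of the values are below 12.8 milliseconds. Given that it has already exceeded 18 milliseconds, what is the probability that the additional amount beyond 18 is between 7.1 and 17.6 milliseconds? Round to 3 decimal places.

0.295

For an exponential, median = ln(2)/λ, so λ = ln 2 / 12.8 = 0.0541521 per millisecond.
Memoryless: the residual past 18 is again Exp(λ).
P(7.1 < residual < 17.6) = e^(−λ·7.1) − e^(−λ·17.6) = 0.68080 − 0.38555 ≈ 0.295.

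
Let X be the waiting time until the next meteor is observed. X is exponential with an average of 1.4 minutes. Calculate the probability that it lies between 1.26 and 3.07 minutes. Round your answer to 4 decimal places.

The rate is λ = 1/1.4 = 0.714286 per minute.
P(1.26 < X < 3.07) = e^(−λ·1.26) − e^(−λ·3.07) = 0.40657 − 0.11160 ≈ 0.2950.

0.2950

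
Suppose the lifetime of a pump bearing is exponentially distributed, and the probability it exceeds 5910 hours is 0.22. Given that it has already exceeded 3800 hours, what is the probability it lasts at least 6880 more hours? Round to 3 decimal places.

0.172

From e^(−λ·5910) = 0.22, λ = −ln(0.22)/5910 = 0.000256198.
Memoryless: P(X > 3800+6880 | X > 3800) = P(X > 6880) = e^(−0.000256198·6880) ≈ 0.172.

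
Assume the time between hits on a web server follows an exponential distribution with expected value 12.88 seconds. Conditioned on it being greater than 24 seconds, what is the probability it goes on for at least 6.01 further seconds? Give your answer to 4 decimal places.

The rate is λ = 1/12.88 = 0.0776398 per second.
P(X > s+t | X > s) = e^(−λ(s+t))/e^(−λs) = e^(−λt), independent of s = 24.
P(X > 6.01) = e^(−0.46661) ≈ 0.6271.

0.6271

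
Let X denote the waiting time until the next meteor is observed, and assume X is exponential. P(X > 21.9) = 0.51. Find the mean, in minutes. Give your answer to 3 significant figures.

32.5

e^(−λ·21.9) = 0.51 ⇒ λ = −ln(0.51)/21.9 = 0.0307463.
Mean = 1/λ = 32.5242 minutes.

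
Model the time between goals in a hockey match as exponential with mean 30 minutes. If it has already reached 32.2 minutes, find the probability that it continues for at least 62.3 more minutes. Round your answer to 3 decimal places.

0.125

The rate is λ = 1/30 = 0.0333333 per minute.
The exponential is memoryless, so the remaining time is again Exp(λ): the condition X > 32.2 is irrelevant.
P(X > 62.3) = e^(−2.0767) ≈ 0.125.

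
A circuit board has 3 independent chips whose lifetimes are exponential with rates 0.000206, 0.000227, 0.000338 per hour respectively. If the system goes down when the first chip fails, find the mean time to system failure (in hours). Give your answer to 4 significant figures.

The time to first failure is exponential with rate Σλ = 0.000206 + 0.000227 + 0.000338 = 0.000771.
E[min] = 1/Σλ = 1/0.000771 = 1297.02 hours.

1297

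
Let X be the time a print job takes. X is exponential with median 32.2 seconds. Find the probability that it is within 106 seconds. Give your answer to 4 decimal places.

For an exponential, median = ln(2)/λ, so λ = ln 2 / 32.2 = 0.0215263 per second.
P(X ≤ 106) = 1 − e^(−λ·106) = 1 − e^(−2.2818) ≈ 0.8979.

0.8979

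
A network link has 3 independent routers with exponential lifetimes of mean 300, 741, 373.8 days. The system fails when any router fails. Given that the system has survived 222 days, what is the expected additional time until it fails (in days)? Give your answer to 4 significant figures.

135.9

First-failure rate Σλ = 1/300 + 1/741 + 1/373.8 = 0.00735809.
By memorylessness the expected residual is 1/Σλ = 135.905 days, regardless of the 222 already elapsed.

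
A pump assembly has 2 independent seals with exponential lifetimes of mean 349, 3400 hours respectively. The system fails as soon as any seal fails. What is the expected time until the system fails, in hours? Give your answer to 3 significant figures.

The first failure time is exponential with rate Σλ_i = 1/349 + 1/3400 = 0.00315945 per hour.
E[min] = 1/Σλ = 1/0.00315945 = 316.511 hours.

317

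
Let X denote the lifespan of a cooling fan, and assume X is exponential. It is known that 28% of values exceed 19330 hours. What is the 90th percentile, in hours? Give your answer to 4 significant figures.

e^(−λ·19330) = 0.28 ⇒ λ = −ln(0.28)/19330 = 0.0000658544.
90th percentile: 1 − e^(−λt) = 0.9, t = −ln(0.1)/λ = 34964.8 hours.

34960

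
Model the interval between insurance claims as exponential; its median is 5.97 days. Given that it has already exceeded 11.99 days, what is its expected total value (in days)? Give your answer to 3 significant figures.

20.6

For an exponential, median = ln(2)/λ, so λ = ln 2 / 5.97 = 0.116105 per day.
By memorylessness, E[X | X > 11.99] = 11.99 + 1/λ = 11.99 + 8.61289 = 20.6029 days.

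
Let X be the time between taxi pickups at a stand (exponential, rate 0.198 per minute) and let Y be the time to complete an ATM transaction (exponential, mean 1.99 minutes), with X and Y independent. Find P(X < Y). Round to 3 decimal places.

λ_1 = 0.198, λ_2 = 1/1.99 = 0.502513.
For independent exponentials, P(X < Y) = λ_1/(λ_1+λ_2) = 0.198/0.700513 ≈ 0.283.

0.283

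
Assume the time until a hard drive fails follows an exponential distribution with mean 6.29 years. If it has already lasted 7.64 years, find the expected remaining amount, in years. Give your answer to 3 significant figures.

The rate is λ = 1/6.29 = 0.158983 per year.
By memorylessness, the remaining amount past any threshold is again Exp(λ) with mean 1/λ = 6.29 years.

6.29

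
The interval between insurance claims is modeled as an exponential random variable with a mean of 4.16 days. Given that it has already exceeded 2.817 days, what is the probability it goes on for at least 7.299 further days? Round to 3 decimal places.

The rate is λ = 1/4.16 = 0.240385 per day.
The exponential is memoryless, so the remaining time is again Exp(λ): the condition X > 2.817 is irrelevant.
P(X > 7.299) = e^(−1.7546) ≈ 0.173.

0.173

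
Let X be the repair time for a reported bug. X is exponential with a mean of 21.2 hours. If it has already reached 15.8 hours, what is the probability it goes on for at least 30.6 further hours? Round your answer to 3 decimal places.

The rate is λ = 1/21.2 = 0.0471698 per hour.
By the memoryless property, P(X > 15.8+30.6 | X > 15.8) = P(X > 30.6).
P(X > 30.6) = e^(−1.4434) ≈ 0.236.

0.236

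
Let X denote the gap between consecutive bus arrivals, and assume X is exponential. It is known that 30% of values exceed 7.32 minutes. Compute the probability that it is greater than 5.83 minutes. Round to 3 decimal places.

0.383

e^(−λ·7.32) = 0.30 ⇒ λ = −ln(0.30)/7.32 = 0.164477.
P(X > 5.83) = e^(−0.164477·5.83) = e^(−0.9589) ≈ 0.383.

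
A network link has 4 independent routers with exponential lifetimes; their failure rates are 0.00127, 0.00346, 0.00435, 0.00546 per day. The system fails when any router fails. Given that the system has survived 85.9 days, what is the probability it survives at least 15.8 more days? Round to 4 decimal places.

0.7947

Time to first failure ~ Exp(Σλ) with Σλ = 0.01454.
By memorylessness, P(T > 85.9+15.8 | T > 85.9) = P(T > 15.8) = e^(−0.01454·15.8) ≈ 0.7947.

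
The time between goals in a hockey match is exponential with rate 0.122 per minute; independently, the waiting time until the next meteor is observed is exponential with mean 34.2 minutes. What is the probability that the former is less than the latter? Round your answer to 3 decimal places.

0.807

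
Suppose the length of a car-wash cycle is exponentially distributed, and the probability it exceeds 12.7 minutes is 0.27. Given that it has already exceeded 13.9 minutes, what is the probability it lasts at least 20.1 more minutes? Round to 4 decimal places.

0.1259

From e^(−λ·12.7) = 0.27, λ = −ln(0.27)/12.7 = 0.103097.
Memoryless: P(X > 13.9+20.1 | X > 13.9) = P(X > 20.1) = e^(−0.103097·20.1) ≈ 0.1259.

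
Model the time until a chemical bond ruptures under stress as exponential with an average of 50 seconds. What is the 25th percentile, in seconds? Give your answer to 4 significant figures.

The rate is λ = 1/50 = 0.02 per second.
Set 1 − e^(−λt) = 0.25, so t = −ln(0.75)/λ = 0.28768/0.02 ≈ 14.3841 seconds.

14.38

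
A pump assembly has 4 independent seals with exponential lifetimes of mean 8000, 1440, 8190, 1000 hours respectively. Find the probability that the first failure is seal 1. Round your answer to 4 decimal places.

0.0644

Rates: λ_i = 1/mean_i → 0.000125, 0.000694444, 0.0001221, 0.001; Σλ = 0.00194154.
P(seal 1 first) = λ_1/Σλ = 0.000125/0.00194154 ≈ 0.0644.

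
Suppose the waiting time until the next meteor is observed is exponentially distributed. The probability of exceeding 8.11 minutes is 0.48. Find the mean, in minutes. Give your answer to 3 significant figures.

11.0

e^(−λ·8.11) = 0.48 ⇒ λ = −ln(0.48)/8.11 = 0.0905017.
Mean = 1/λ = 11.0495 minutes.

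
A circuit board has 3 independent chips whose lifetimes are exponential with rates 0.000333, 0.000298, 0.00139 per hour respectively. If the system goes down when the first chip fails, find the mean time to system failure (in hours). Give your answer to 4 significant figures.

The time to first failure is exponential with rate Σλ = 0.000333 + 0.000298 + 0.00139 = 0.002021.
E[min] = 1/Σλ = 1/0.002021 = 494.805 hours.

494.8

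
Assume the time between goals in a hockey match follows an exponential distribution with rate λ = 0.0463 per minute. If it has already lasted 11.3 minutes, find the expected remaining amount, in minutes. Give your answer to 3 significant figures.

21.6

By memorylessness, the remaining amount past any threshold is again Exp(λ) with mean 1/λ = 21.5983 minutes.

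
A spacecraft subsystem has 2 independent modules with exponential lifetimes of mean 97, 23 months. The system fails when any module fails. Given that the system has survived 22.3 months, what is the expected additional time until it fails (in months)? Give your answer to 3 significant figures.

18.6

First-failure rate Σλ = 1/97 + 1/23 = 0.0537875.
By memorylessness the expected residual is 1/Σλ = 18.5917 months, regardless of the 22.3 already elapsed.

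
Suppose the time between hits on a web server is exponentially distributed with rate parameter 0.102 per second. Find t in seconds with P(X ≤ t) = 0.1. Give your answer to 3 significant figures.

1.03

Set 1 − e^(−λt) = 0.1, so t = −ln(0.9)/λ = 0.10536/0.102 ≈ 1.03295 seconds.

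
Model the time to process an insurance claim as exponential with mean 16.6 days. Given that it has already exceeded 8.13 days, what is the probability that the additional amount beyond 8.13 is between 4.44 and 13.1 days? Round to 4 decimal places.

0.3111

The rate is λ = 1/16.6 = 0.060241 per day.
Memoryless: the residual past 8.13 is again Exp(λ).
P(4.44 < residual < 13.1) = e^(−λ·4.44) − e^(−λ·13.1) = 0.76531 − 0.45423 ≈ 0.3111.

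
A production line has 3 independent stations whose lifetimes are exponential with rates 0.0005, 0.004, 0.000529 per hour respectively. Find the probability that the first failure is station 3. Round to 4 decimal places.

The time to first failure is exponential with rate Σλ = 0.0005 + 0.004 + 0.000529 = 0.005029.
P(station 3 first) = λ_3/Σλ = 0.000529/0.005029 ≈ 0.1052.

0.1052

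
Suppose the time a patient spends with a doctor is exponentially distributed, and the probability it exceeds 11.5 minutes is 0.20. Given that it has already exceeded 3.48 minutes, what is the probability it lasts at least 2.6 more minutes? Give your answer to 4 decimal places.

0.6950

From e^(−λ·11.5) = 0.20, λ = −ln(0.20)/11.5 = 0.139951.
Memoryless: P(X > 3.48+2.6 | X > 3.48) = P(X > 2.6) = e^(−0.139951·2.6) ≈ 0.6950.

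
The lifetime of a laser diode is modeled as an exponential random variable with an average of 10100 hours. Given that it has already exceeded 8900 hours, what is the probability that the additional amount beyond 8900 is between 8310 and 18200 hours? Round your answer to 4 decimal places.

0.2742

The rate is λ = 1/10100 = 0.0000990099 per hour.
Memoryless: the residual past 8900 is again Exp(λ).
P(8310 < residual < 18200) = e^(−λ·8310) − e^(−λ·18200) = 0.43921 − 0.16497 ≈ 0.2742.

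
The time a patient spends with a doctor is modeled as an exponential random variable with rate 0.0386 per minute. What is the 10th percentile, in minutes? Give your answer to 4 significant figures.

2.730

Set 1 − e^(−λt) = 0.1, so t = −ln(0.9)/λ = 0.10536/0.0386 ≈ 2.72955 minutes.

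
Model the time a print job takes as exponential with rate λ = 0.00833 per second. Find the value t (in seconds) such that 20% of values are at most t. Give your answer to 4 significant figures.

26.79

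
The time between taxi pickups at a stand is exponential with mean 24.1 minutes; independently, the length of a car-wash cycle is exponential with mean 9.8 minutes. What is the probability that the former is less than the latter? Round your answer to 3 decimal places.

λ_1 = 1/24.1 = 0.0414938, λ_2 = 1/9.8 = 0.102041.
For independent exponentials, P(the former < the latter) = λ_1/(λ_1+λ_2) = 0.0414938/0.143535 ≈ 0.289.

0.289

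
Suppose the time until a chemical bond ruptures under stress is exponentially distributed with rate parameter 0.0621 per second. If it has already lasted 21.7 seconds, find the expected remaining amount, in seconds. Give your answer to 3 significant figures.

16.1

By memorylessness, the remaining amount past any threshold is again Exp(λ) with mean 1/λ = 16.1031 seconds.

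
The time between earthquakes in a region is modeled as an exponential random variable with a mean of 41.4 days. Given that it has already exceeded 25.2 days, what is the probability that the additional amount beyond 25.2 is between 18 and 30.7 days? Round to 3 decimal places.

The rate is λ = 1/41.4 = 0.0241546 per day.
Memoryless: the residual past 25.2 is again Exp(λ).
P(18 < residual < 30.7) = e^(−λ·18) − e^(−λ·30.7) = 0.64741 − 0.47638 ≈ 0.171.

0.171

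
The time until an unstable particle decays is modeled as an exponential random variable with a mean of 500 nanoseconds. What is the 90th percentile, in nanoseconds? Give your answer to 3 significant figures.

1150

The rate is λ = 1/500 = 0.002 per nanosecond.
Set 1 − e^(−λt) = 0.9, so t = −ln(0.1)/λ = 2.3026/0.002 ≈ 1151.29 nanoseconds.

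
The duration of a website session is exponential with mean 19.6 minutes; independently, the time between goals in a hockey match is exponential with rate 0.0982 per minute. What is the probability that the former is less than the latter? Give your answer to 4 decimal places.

0.3419

λ_1 = 1/19.6 = 0.0510204, λ_2 = 0.0982.
For independent exponentials, P(the former < the latter) = λ_1/(λ_1+λ_2) = 0.0510204/0.14922 ≈ 0.3419.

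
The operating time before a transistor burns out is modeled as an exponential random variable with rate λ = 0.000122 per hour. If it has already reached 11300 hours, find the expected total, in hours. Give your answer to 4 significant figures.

19500

By memorylessness, E[X | X > 11300] = 11300 + 1/λ = 11300 + 8196.72 = 19496.7 hours.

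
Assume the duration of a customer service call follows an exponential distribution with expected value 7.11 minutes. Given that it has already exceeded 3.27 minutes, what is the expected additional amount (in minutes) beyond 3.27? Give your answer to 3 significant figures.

7.11

The rate is λ = 1/7.11 = 0.140647 per minute.
By memorylessness, the remaining amount past any threshold is again Exp(λ) with mean 1/λ = 7.11 minutes.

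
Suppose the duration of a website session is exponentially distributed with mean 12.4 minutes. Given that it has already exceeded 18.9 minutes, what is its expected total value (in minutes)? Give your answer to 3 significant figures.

31.3

The rate is λ = 1/12.4 = 0.0806452 per minute.
By memorylessness, E[X | X > 18.9] = 18.9 + 1/λ = 18.9 + 12.4 = 31.3 minutes.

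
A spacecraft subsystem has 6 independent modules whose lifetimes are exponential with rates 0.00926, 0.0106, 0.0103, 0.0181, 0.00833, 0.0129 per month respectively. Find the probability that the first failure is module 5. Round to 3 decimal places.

0.120

The time to first failure is exponential with rate Σλ = 0.00926 + 0.0106 + 0.0103 + 0.0181 + 0.00833 + 0.0129 = 0.06949.
P(module 5 first) = λ_5/Σλ = 0.00833/0.06949 ≈ 0.120.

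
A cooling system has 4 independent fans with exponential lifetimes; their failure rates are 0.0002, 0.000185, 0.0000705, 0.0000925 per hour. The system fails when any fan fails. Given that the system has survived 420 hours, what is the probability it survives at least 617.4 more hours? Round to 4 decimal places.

0.7130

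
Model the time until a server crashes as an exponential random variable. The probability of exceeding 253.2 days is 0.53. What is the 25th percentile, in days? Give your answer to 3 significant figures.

e^(−λ·253.2) = 0.53 ⇒ λ = −ln(0.53)/253.2 = 0.00250742.
25th percentile: 1 − e^(−λt) = 0.25, t = −ln(0.75)/λ = 114.732 days.

115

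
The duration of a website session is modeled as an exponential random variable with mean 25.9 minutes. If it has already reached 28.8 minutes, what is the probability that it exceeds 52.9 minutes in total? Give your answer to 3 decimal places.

0.394

The rate is λ = 1/25.9 = 0.03861 per minute.
The exponential is memoryless, so the remaining time is again Exp(λ): the condition X > 28.8 is irrelevant.
P(X > 24.1) = e^(−0.9305) ≈ 0.394.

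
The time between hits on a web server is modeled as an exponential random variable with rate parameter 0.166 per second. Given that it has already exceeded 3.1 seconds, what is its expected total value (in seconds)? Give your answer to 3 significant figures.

By memorylessness, E[X | X > 3.1] = 3.1 + 1/λ = 3.1 + 6.0241 = 9.1241 seconds.

9.12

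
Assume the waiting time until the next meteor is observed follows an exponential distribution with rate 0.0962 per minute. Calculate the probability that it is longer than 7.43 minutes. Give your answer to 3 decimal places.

0.489

P(X > 7.43) = e^(−λ·7.43) = e^(−0.71477) ≈ 0.489.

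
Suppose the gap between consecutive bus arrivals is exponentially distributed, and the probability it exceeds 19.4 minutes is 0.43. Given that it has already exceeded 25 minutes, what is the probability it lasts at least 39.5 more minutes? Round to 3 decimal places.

From e^(−λ·19.4) = 0.43, λ = −ln(0.43)/19.4 = 0.0435036.
Memoryless: P(X > 25+39.5 | X > 25) = P(X > 39.5) = e^(−0.0435036·39.5) ≈ 0.179.

0.179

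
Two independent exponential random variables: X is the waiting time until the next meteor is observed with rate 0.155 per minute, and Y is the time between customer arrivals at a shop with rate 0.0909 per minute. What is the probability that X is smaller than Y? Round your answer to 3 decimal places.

0.630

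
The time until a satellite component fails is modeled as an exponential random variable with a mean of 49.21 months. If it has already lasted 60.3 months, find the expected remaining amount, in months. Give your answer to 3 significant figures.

49.2

The rate is λ = 1/49.21 = 0.0203211 per month.
By memorylessness, the remaining amount past any threshold is again Exp(λ) with mean 1/λ = 49.21 months.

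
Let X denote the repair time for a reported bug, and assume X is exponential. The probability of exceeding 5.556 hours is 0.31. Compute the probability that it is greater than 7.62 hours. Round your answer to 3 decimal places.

e^(−λ·5.556) = 0.31 ⇒ λ = −ln(0.31)/5.556 = 0.210796.
P(X > 7.62) = e^(−0.210796·7.62) = e^(−1.6063) ≈ 0.201.

0.201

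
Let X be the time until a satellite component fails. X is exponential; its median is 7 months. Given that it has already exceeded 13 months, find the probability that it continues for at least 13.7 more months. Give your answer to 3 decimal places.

0.258

For an exponential, median = ln(2)/λ, so λ = ln 2 / 7 = 0.099021 per month.
P(X > s+t | X > s) = e^(−λ(s+t))/e^(−λs) = e^(−λt), independent of s = 13.
P(X > 13.7) = e^(−1.3566) ≈ 0.258.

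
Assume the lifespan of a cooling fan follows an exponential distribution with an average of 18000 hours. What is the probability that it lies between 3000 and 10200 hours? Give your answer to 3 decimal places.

0.279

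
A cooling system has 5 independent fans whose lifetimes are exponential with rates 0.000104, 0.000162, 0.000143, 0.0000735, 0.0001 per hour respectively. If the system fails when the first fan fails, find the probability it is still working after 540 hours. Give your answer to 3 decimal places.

The time to first failure is exponential with rate Σλ = 0.000104 + 0.000162 + 0.000143 + 0.0000735 + 0.0001 = 0.0005825.
P(min > 540) = e^(−0.0005825·540) = e^(−0.31455) ≈ 0.730.

0.730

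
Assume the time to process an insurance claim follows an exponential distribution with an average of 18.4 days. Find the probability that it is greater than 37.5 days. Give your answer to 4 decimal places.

0.1303

The rate is λ = 1/18.4 = 0.0543478 per day.
P(X > 37.5) = e^(−λ·37.5) = e^(−2.038) ≈ 0.1303.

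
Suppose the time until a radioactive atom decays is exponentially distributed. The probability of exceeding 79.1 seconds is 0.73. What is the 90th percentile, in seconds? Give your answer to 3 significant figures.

579

e^(−λ·79.1) = 0.73 ⇒ λ = −ln(0.73)/79.1 = 0.00397864.
90th percentile: 1 − e^(−λt) = 0.9, t = −ln(0.1)/λ = 578.736 seconds.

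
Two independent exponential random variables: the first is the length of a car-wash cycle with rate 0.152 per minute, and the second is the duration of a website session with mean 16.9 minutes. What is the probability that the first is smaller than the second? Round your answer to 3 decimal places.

λ_1 = 0.152, λ_2 = 1/16.9 = 0.0591716.
For independent exponentials, P(the first < the second) = λ_1/(λ_1+λ_2) = 0.152/0.211172 ≈ 0.720.

0.720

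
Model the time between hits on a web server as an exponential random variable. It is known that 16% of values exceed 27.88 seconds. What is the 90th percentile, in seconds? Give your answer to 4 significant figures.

35.03

e^(−λ·27.88) = 0.16 ⇒ λ = −ln(0.16)/27.88 = 0.065731.
90th percentile: 1 − e^(−λt) = 0.9, t = −ln(0.1)/λ = 35.0304 seconds.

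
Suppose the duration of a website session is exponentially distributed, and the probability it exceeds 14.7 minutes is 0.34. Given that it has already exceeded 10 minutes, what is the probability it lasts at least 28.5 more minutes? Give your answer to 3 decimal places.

From e^(−λ·14.7) = 0.34, λ = −ln(0.34)/14.7 = 0.0733884.
Memoryless: P(X > 10+28.5 | X > 10) = P(X > 28.5) = e^(−0.0733884·28.5) ≈ 0.123.

0.123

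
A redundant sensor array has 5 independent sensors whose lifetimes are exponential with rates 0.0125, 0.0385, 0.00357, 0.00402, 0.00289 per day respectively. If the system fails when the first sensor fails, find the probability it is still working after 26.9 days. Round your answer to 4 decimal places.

0.1913

The time to first failure is exponential with rate Σλ = 0.0125 + 0.0385 + 0.00357 + 0.00402 + 0.00289 = 0.06148.
P(min > 26.9) = e^(−0.06148·26.9) = e^(−1.6538) ≈ 0.1913.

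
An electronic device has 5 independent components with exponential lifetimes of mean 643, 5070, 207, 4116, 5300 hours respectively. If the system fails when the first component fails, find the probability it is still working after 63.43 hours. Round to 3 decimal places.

0.641

The first failure time is exponential with rate Σλ_i = 1/643 + 1/5070 + 1/207 + 1/4116 + 1/5300 = 0.007015 per hour.
P(min > 63.43) = e^(−0.007015·63.43) = e^(−0.44496) ≈ 0.641.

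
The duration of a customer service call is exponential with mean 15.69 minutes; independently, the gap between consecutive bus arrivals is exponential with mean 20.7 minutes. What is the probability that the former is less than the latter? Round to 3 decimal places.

λ_1 = 1/15.69 = 0.0637349, λ_2 = 1/20.7 = 0.0483092.
For independent exponentials, P(the former < the latter) = λ_1/(λ_1+λ_2) = 0.0637349/0.112044 ≈ 0.569.

0.569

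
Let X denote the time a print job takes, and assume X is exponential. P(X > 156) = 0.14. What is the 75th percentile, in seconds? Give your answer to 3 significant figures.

e^(−λ·156) = 0.14 ⇒ λ = −ln(0.14)/156 = 0.0126033.
75th percentile: 1 − e^(−λt) = 0.75, t = −ln(0.25)/λ = 109.995 seconds.

110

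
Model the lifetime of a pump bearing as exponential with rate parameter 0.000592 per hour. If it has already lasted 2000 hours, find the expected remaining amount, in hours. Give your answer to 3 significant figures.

By memorylessness, the remaining amount past any threshold is again Exp(λ) with mean 1/λ = 1689.19 hours.

1690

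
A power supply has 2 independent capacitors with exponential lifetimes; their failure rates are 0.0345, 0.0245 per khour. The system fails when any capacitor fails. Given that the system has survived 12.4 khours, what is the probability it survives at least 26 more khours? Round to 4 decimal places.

Time to first failure ~ Exp(Σλ) with Σλ = 0.059.
By memorylessness, P(T > 12.4+26 | T > 12.4) = P(T > 26) = e^(−0.059·26) ≈ 0.2157.

0.2157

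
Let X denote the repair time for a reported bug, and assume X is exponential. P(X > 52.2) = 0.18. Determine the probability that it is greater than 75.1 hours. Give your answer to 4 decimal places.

0.0848

e^(−λ·52.2) = 0.18 ⇒ λ = −ln(0.18)/52.2 = 0.0328505.
P(X > 75.1) = e^(−0.0328505·75.1) = e^(−2.4671) ≈ 0.0848.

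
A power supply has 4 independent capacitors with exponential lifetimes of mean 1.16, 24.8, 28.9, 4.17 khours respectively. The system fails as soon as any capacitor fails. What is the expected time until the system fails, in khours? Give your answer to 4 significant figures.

The first failure time is exponential with rate Σλ_i = 1/1.16 + 1/24.8 + 1/28.9 + 1/4.17 = 1.1768 per khour.
E[min] = 1/Σλ = 1/1.1768 = 0.849761 khours.

0.8498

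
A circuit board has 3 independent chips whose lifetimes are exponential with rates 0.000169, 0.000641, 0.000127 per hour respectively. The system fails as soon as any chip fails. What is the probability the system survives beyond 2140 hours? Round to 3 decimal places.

0.135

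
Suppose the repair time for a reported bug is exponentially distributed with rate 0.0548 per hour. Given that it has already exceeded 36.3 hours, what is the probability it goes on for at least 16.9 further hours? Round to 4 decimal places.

0.3961

By the memoryless property, P(X > 36.3+16.9 | X > 36.3) = P(X > 16.9).
P(X > 16.9) = e^(−0.92612) ≈ 0.3961.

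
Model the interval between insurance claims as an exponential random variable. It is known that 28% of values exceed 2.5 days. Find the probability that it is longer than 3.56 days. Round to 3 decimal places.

e^(−λ·2.5) = 0.28 ⇒ λ = −ln(0.28)/2.5 = 0.509186.
P(X > 3.56) = e^(−0.509186·3.56) = e^(−1.8127) ≈ 0.163.

0.163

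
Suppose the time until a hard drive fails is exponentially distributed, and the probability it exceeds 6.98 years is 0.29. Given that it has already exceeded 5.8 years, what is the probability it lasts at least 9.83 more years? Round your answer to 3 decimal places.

From e^(−λ·6.98) = 0.29, λ = −ln(0.29)/6.98 = 0.177346.
Memoryless: P(X > 5.8+9.83 | X > 5.8) = P(X > 9.83) = e^(−0.177346·9.83) ≈ 0.175.

0.175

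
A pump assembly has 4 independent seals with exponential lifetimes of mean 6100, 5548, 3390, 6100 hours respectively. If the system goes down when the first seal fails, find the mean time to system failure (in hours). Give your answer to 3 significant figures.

The first failure time is exponential with rate Σλ_i = 1/6100 + 1/5548 + 1/3390 + 1/6100 = 0.000803099 per hour.
E[min] = 1/Σλ = 1/0.000803099 = 1245.18 hours.

1250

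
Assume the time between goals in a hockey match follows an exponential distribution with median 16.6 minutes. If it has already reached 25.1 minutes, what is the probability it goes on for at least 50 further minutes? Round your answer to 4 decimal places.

0.1240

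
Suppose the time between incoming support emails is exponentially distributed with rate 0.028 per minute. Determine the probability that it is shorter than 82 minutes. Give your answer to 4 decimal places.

0.8993

P(X ≤ 82) = 1 − e^(−λ·82) = 1 − e^(−2.296) ≈ 0.8993.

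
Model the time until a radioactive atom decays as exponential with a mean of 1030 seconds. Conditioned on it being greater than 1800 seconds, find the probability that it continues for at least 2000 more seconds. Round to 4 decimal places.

The rate is λ = 1/1030 = 0.000970874 per second.
By the memoryless property, P(X > 1800+2000 | X > 1800) = P(X > 2000).
P(X > 2000) = e^(−1.9417) ≈ 0.1435.

0.1435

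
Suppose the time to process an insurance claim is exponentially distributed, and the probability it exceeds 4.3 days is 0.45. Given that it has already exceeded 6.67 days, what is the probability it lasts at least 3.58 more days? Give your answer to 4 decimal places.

From e^(−λ·4.3) = 0.45, λ = −ln(0.45)/4.3 = 0.185699.
Memoryless: P(X > 6.67+3.58 | X > 6.67) = P(X > 3.58) = e^(−0.185699·3.58) ≈ 0.5144.

0.5144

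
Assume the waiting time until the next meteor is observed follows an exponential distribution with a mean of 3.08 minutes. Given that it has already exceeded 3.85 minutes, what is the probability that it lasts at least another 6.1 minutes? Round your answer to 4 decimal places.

0.1380

The rate is λ = 1/3.08 = 0.324675 per minute.
P(X > s+t | X > s) = e^(−λ(s+t))/e^(−λs) = e^(−λt), independent of s = 3.85.
P(X > 6.1) = e^(−1.9805) ≈ 0.1380.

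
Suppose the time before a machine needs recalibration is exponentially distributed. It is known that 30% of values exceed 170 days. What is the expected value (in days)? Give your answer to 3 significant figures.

141

e^(−λ·170) = 0.30 ⇒ λ = −ln(0.30)/170 = 0.00708219.
Mean = 1/λ = 141.199 days.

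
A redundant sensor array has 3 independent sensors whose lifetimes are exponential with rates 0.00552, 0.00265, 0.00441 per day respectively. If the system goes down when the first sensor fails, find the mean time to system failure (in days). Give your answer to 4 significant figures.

The time to first failure is exponential with rate Σλ = 0.00552 + 0.00265 + 0.00441 = 0.01258.
E[min] = 1/Σλ = 1/0.01258 = 79.4913 days.

79.49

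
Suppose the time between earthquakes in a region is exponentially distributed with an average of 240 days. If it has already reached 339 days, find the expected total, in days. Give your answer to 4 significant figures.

The rate is λ = 1/240 = 0.00416667 per day.
By memorylessness, E[X | X > 339] = 339 + 1/λ = 339 + 240 = 579 days.

579.0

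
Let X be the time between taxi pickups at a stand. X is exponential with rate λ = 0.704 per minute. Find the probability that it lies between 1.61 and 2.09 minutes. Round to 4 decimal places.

0.0923

P(1.61 < X < 2.09) = e^(−λ·1.61) − e^(−λ·2.09) = 0.32192 − 0.22961 ≈ 0.0923.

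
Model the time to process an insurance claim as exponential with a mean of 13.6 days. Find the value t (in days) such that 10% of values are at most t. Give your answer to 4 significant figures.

1.433

The rate is λ = 1/13.6 = 0.0735294 per day.
Set 1 − e^(−λt) = 0.1, so t = −ln(0.9)/λ = 0.10536/0.0735294 ≈ 1.4329 days.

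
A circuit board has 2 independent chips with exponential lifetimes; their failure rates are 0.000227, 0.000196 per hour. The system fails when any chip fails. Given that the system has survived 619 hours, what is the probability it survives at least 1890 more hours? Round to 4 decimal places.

0.4496

Time to first failure ~ Exp(Σλ) with Σλ = 0.000423.
By memorylessness, P(T > 619+1890 | T > 619) = P(T > 1890) = e^(−0.000423·1890) ≈ 0.4496.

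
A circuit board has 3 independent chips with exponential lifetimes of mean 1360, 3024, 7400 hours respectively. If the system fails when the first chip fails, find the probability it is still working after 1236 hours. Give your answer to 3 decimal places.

0.227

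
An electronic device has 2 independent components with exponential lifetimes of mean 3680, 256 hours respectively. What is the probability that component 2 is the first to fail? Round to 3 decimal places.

0.935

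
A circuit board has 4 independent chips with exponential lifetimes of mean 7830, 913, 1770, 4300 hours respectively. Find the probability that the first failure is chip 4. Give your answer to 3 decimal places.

Rates: λ_i = 1/mean_i → 0.000127714, 0.00109529, 0.000564972, 0.000232558; Σλ = 0.00202053.
P(chip 4 first) = λ_4/Σλ = 0.000232558/0.00202053 ≈ 0.115.

0.115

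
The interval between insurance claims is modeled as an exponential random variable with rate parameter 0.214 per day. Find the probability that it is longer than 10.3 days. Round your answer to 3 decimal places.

P(X > 10.3) = e^(−λ·10.3) = e^(−2.2042) ≈ 0.110.

0.110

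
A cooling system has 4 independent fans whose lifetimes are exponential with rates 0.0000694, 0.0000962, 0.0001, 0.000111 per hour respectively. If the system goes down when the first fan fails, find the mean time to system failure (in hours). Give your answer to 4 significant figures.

2655

The time to first failure is exponential with rate Σλ = 0.0000694 + 0.0000962 + 0.0001 + 0.000111 = 0.0003766.
E[min] = 1/Σλ = 1/0.0003766 = 2655.34 hours.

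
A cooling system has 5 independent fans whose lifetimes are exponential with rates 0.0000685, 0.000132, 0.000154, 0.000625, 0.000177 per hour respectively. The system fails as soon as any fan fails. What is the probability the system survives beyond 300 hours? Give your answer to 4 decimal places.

0.7068

The time to first failure is exponential with rate Σλ = 0.0000685 + 0.000132 + 0.000154 + 0.000625 + 0.000177 = 0.0011565.
P(min > 300) = e^(−0.0011565·300) = e^(−0.34695) ≈ 0.7068.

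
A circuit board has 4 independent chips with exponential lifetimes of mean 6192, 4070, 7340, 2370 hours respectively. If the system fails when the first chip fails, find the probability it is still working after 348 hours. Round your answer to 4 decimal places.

0.7147

The first failure time is exponential with rate Σλ_i = 1/6192 + 1/4070 + 1/7340 + 1/2370 = 0.00096538 per hour.
P(min > 348) = e^(−0.00096538·348) = e^(−0.33595) ≈ 0.7147.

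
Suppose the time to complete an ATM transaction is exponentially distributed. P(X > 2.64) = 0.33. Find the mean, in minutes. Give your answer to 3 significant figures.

e^(−λ·2.64) = 0.33 ⇒ λ = −ln(0.33)/2.64 = 0.419948.
Mean = 1/λ = 2.38125 minutes.

2.38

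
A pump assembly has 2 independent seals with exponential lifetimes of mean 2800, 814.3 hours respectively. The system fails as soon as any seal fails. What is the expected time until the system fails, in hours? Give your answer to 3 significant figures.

The first failure time is exponential with rate Σλ_i = 1/2800 + 1/814.3 = 0.00158519 per hour.
E[min] = 1/Σλ = 1/0.00158519 = 630.839 hours.

631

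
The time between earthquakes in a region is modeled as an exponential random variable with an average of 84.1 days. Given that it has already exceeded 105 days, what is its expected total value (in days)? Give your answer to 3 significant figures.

The rate is λ = 1/84.1 = 0.0118906 per day.
By memorylessness, E[X | X > 105] = 105 + 1/λ = 105 + 84.1 = 189.1 days.

189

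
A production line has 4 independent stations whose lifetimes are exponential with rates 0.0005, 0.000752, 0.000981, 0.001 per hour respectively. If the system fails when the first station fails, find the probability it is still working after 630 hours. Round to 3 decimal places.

0.130

The time to first failure is exponential with rate Σλ = 0.0005 + 0.000752 + 0.000981 + 0.001 = 0.003233.
P(min > 630) = e^(−0.003233·630) = e^(−2.0368) ≈ 0.130.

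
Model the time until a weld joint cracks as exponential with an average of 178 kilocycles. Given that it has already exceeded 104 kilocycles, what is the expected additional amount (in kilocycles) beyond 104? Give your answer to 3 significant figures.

178

The rate is λ = 1/178 = 0.00561798 per kilocycle.
By memorylessness, the remaining amount past any threshold is again Exp(λ) with mean 1/λ = 178 kilocycles.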